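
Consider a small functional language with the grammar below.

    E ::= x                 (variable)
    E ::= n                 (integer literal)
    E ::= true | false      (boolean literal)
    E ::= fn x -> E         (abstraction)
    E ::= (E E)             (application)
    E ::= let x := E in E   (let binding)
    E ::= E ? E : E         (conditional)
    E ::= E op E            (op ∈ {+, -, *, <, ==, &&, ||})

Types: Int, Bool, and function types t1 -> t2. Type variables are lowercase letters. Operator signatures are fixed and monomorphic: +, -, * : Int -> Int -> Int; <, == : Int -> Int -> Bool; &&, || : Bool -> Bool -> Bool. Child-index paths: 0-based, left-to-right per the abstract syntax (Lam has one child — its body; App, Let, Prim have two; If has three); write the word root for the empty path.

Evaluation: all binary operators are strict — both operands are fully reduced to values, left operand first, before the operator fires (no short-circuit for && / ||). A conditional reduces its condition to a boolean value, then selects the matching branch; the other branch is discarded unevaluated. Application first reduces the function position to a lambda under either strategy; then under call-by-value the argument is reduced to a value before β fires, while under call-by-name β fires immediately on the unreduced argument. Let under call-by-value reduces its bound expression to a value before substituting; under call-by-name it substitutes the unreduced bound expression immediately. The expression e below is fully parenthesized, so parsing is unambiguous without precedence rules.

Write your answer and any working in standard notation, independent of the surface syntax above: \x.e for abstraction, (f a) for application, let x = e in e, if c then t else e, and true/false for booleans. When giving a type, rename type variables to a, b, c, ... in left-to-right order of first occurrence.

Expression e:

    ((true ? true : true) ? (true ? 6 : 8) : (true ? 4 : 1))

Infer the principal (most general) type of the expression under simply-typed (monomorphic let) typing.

Answer: Int

Derivation:
  unify Bool ~ Bool
  unify Bool ~ Bool
  unify Bool ~ Bool
  unify Bool ~ Bool
  unify Int ~ Int
  unify Bool ~ Bool
  unify Int ~ Int
  unify Int ~ Int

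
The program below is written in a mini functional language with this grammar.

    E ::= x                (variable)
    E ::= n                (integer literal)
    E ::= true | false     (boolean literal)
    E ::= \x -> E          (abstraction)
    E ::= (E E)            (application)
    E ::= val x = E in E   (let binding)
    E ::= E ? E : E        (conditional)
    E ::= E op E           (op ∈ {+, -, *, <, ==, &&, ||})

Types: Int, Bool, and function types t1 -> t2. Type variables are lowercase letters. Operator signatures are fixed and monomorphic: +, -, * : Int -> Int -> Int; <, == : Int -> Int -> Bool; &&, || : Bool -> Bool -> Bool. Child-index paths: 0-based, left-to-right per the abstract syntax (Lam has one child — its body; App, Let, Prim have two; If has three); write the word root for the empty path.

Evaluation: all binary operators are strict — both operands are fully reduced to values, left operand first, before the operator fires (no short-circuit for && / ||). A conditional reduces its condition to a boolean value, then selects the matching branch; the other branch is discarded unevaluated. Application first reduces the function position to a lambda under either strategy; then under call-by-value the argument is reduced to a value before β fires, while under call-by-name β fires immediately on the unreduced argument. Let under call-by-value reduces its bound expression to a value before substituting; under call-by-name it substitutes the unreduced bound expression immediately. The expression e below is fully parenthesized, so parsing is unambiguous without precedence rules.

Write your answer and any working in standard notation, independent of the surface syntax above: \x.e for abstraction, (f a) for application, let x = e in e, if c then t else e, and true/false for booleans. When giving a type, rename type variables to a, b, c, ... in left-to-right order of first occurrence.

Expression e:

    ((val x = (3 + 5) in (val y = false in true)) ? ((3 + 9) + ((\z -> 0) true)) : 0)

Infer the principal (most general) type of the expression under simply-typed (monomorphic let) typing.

Trace:
  unify Int ~ Int
  unify Int ~ Int
let x : Int
let y : Bool
  unify Bool ~ Bool
  unify Int ~ Int
  unify Int ~ Int
  unify Int ~ Int
\z._ : a -> Int
  unify a -> Int ~ Bool -> b
  unify a ~ Bool
  unify Int ~ b
_ _ : Int
  unify Int ~ Int
  unify Int ~ Int

Answer: Int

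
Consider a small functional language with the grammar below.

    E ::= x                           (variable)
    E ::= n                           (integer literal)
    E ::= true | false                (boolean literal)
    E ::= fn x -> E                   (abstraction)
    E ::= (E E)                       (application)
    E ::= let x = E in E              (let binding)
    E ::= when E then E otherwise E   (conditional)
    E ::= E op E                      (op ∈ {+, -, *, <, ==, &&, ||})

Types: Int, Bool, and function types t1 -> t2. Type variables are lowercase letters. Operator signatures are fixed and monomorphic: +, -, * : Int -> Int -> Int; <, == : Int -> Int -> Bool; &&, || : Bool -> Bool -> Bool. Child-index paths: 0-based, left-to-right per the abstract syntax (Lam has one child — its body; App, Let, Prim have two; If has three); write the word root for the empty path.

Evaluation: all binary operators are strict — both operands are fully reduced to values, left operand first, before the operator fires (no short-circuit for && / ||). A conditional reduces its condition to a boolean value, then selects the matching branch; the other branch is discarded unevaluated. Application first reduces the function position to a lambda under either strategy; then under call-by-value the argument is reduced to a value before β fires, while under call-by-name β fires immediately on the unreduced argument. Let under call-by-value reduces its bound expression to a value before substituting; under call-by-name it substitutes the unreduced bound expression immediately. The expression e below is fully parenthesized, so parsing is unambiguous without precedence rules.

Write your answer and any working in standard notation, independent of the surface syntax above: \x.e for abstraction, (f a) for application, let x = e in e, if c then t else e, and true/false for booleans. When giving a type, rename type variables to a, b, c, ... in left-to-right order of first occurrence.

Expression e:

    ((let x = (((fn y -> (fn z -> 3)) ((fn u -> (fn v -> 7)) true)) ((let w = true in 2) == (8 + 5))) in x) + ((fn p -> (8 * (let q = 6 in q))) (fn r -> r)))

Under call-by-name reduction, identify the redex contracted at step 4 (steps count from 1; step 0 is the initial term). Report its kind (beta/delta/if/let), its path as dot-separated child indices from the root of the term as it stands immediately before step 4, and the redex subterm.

Working:
step 0: ((let x = (((\y.(\z.3)) ((\u.(\v.7)) true)) ((let w = true in 2) == (8 + 5))) in x) + ((\p.(8 * (let q = 6 in q))) (\r.r)))
step 1: [let@0] ((((\y.(\z.3)) ((\u.(\v.7)) true)) ((let w = true in 2) == (8 + 5))) + ((\p.(8 * (let q = 6 in q))) (\r.r)))
step 2: [beta@0.0] (((\z.3) ((let w = true in 2) == (8 + 5))) + ((\p.(8 * (let q = 6 in q))) (\r.r)))
step 3: [beta@0] (3 + ((\p.(8 * (let q = 6 in q))) (\r.r)))
step 4: [beta@1] (3 + (8 * (let q = 6 in q)))

Answer: beta at 1 : ((\p.(8 * (let q = 6 in q))) (\r.r))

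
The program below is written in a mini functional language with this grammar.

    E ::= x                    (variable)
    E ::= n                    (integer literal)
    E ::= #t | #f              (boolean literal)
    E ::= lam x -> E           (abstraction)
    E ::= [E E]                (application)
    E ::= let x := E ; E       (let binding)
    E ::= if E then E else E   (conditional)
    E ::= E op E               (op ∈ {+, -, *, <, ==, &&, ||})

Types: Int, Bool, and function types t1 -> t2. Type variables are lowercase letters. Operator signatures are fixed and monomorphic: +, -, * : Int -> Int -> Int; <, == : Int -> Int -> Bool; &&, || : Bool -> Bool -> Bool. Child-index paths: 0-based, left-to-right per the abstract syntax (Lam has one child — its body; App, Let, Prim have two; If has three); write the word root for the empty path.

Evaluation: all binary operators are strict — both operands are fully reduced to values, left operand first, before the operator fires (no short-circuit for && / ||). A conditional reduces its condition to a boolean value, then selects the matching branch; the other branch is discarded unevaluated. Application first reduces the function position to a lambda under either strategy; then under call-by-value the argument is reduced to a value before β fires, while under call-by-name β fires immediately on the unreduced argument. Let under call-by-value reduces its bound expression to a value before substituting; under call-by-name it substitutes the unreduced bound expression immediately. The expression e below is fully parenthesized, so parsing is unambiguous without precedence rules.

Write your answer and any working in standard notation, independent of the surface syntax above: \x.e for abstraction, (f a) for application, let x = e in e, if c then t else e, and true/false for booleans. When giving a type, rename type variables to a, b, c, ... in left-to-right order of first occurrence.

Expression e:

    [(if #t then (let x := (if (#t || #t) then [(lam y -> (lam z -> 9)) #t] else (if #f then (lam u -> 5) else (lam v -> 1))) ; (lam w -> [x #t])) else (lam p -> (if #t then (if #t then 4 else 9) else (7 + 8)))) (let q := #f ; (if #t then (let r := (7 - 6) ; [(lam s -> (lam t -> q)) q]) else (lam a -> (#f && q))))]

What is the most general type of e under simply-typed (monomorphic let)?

Working:
  unify Bool ~ Bool
  unify Bool ~ Bool
  unify Bool ~ Bool
  unify Bool ~ Bool
\z._ : b -> Int
\y._ : a -> b -> Int
  unify a -> b -> Int ~ Bool -> c
  unify a ~ Bool
  unify b -> Int ~ c
_ _ : b -> Int
  unify Bool ~ Bool
\u._ : d -> Int
\v._ : e -> Int
  unify d -> Int ~ e -> Int
  unify d ~ e
  unify Int ~ Int
  unify b -> Int ~ e -> Int
  unify b ~ e
  unify Int ~ Int
let x : e -> Int
x : e -> Int
  unify e -> Int ~ Bool -> g
  unify e ~ Bool
  unify Int ~ g
_ _ : Int
\w._ : f -> Int
  unify Bool ~ Bool
  unify Bool ~ Bool
  unify Int ~ Int
  unify Int ~ Int
  unify Int ~ Int
  unify Int ~ Int
\p._ : h -> Int
  unify f -> Int ~ h -> Int
  unify f ~ h
  unify Int ~ Int
let q : Bool
  unify Bool ~ Bool
  unify Int ~ Int
  unify Int ~ Int
let r : Int
q : Bool
\t._ : j -> Bool
\s._ : i -> j -> Bool
q : Bool
  unify i -> j -> Bool ~ Bool -> k
  unify i ~ Bool
  unify j -> Bool ~ k
_ _ : j -> Bool
  unify Bool ~ Bool
q : Bool
  unify Bool ~ Bool
\a._ : l -> Bool
  unify j -> Bool ~ l -> Bool
  unify j ~ l
  unify Bool ~ Bool
  unify h -> Int ~ (l -> Bool) -> m
  unify h ~ l -> Bool
  unify Int ~ m
_ _ : Int

Answer: Int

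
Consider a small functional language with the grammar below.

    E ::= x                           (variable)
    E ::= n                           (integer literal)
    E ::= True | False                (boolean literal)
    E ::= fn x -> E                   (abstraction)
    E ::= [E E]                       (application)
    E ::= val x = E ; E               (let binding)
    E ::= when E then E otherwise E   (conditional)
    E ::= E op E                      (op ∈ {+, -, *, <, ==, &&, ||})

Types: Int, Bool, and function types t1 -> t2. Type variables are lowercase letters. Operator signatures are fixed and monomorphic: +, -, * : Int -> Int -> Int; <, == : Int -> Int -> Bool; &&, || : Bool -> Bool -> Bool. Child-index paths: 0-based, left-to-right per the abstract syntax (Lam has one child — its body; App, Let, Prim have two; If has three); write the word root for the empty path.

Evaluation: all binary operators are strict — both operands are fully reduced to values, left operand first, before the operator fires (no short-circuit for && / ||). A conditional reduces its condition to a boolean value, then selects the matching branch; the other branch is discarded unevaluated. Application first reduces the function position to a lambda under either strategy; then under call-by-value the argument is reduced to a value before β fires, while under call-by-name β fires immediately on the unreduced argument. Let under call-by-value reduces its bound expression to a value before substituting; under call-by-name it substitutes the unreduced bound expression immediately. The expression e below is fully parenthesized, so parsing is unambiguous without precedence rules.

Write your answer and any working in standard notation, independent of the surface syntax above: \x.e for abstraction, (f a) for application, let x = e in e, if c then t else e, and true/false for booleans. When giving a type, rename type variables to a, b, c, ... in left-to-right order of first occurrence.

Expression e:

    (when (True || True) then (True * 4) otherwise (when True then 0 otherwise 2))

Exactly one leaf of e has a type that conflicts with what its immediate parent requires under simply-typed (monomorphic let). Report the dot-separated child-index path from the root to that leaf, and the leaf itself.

Answer: 1.0 : true

Derivation:
  unify Bool ~ Bool
  unify Bool ~ Bool
  unify Bool ~ Bool
  unify Bool ~ Int
  FAIL: mismatch Bool ~ Int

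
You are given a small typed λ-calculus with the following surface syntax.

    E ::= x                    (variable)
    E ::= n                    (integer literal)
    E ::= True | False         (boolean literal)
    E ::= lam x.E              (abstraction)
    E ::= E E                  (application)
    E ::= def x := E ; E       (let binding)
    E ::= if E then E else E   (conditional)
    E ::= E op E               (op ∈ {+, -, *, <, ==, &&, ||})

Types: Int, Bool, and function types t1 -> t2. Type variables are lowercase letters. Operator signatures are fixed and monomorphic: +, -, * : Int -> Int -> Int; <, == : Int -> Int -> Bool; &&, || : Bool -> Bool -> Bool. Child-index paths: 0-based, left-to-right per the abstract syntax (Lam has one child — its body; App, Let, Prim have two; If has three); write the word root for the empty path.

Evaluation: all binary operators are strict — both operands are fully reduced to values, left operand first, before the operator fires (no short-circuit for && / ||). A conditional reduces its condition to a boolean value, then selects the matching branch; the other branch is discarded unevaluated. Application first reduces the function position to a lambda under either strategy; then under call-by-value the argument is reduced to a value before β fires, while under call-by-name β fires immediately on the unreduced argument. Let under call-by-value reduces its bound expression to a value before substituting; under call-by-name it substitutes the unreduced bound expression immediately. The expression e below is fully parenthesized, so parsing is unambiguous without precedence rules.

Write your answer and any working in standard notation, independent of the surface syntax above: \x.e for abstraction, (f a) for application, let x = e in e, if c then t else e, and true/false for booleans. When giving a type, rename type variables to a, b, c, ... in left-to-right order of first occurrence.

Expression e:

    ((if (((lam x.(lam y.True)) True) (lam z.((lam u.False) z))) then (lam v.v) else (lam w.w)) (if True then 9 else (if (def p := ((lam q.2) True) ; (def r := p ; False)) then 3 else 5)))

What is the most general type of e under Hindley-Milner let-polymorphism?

Derivation:
\y._ : b -> Bool
\x._ : a -> b -> Bool
  unify a -> b -> Bool ~ Bool -> c
  unify a ~ Bool
  unify b -> Bool ~ c
_ _ : b -> Bool
\u._ : e -> Bool
z : d
  unify e -> Bool ~ d -> f
  unify e ~ d
  unify Bool ~ f
_ _ : Bool
\z._ : d -> Bool
  unify b -> Bool ~ (d -> Bool) -> g
  unify b ~ d -> Bool
  unify Bool ~ g
_ _ : Bool
  unify Bool ~ Bool
v : h
\v._ : h -> h
w : i
\w._ : i -> i
  unify h -> h ~ i -> i
  unify h ~ i
  unify i ~ i
  unify Bool ~ Bool
\q._ : j -> Int
  unify j -> Int ~ Bool -> k
  unify j ~ Bool
  unify Int ~ k
_ _ : Int
let p : Int
p : Int
let r : Int
  unify Bool ~ Bool
  unify Int ~ Int
  unify Int ~ Int
  unify i -> i ~ Int -> l
  unify i ~ Int
  unify Int ~ l
_ _ : Int

Answer: Int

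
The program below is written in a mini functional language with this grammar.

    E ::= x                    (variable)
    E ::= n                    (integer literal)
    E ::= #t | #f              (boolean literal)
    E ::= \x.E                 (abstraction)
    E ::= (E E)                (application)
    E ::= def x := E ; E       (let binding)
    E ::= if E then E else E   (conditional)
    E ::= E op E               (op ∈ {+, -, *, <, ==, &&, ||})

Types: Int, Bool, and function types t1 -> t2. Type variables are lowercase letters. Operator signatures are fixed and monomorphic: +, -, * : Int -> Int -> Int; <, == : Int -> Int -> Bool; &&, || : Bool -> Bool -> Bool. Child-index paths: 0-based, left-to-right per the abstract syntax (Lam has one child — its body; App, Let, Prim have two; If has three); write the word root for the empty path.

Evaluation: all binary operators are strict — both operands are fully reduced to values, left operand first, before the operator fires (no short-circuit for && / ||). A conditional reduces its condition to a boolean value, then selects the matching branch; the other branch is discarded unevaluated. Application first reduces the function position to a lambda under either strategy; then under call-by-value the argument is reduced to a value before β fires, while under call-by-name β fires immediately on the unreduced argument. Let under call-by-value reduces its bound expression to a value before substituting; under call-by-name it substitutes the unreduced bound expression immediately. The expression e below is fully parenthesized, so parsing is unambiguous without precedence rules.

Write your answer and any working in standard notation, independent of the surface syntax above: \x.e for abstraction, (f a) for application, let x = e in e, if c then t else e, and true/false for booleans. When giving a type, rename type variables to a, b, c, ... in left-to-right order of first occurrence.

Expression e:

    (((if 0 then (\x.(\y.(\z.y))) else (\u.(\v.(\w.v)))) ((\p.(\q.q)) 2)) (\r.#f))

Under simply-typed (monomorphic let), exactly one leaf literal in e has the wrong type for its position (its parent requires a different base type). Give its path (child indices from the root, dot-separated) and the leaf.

Trace:
  unify Int ~ Bool
  FAIL: mismatch Int ~ Bool

Answer: 0.0.0 : 0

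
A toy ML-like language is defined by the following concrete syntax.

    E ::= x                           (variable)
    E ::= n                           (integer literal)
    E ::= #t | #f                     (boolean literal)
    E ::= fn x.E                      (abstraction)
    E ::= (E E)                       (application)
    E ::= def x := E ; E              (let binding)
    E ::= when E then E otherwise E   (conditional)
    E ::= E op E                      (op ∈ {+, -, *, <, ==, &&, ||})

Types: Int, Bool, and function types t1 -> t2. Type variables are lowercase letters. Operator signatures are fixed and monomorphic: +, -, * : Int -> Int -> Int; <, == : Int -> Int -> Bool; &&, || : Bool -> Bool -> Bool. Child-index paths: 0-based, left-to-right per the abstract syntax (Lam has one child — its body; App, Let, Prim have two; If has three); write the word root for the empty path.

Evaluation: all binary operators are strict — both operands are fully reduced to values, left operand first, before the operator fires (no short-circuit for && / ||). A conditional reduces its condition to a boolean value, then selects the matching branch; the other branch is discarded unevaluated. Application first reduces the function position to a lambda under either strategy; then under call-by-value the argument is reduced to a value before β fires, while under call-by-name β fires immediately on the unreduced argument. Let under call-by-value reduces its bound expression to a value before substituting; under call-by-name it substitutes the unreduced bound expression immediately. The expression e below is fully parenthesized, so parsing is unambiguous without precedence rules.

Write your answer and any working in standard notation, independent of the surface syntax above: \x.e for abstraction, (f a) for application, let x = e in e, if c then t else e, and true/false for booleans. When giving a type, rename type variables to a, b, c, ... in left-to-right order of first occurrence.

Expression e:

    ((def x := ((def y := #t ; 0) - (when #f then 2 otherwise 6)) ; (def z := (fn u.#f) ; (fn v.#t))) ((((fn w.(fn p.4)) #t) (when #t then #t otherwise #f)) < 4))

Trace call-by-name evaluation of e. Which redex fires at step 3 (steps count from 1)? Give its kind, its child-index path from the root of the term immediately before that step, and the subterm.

Trace:
step 0: ((let x = ((let y = true in 0) - (if false then 2 else 6)) in (let z = (\u.false) in (\v.true))) ((((\w.(\p.4)) true) (if true then true else false)) < 4))
step 1: [let@0] ((let z = (\u.false) in (\v.true)) ((((\w.(\p.4)) true) (if true then true else false)) < 4))
step 2: [let@0] ((\v.true) ((((\w.(\p.4)) true) (if true then true else false)) < 4))
step 3: [beta@root] true

Answer: beta at root : ((\v.true) ((((\w.(\p.4)) true) (if true then true else false)) < 4))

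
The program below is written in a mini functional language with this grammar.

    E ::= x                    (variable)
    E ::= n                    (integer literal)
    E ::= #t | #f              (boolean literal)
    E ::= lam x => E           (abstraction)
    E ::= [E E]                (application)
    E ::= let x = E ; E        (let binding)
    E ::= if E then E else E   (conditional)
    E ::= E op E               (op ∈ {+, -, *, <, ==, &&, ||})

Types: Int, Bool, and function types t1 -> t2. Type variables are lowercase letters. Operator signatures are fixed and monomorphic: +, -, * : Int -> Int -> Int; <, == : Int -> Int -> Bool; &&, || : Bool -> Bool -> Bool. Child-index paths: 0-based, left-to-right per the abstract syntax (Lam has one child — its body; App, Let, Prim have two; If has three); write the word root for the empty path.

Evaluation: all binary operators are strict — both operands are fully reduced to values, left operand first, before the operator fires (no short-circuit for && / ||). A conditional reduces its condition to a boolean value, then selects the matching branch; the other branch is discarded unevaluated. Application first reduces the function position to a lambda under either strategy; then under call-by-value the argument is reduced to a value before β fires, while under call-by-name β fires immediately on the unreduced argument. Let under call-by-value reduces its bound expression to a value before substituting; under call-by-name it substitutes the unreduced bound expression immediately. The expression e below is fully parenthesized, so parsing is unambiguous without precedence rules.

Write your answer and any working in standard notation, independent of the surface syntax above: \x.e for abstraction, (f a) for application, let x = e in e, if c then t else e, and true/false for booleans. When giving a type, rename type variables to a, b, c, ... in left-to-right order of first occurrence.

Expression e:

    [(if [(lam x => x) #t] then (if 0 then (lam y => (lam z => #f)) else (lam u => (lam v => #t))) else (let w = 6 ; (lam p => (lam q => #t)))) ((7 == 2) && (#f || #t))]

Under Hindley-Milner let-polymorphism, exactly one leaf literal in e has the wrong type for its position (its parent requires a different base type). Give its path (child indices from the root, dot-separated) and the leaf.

Answer: 0.1.0 : 0

Trace:
x : a
\x._ : a -> a
  unify a -> a ~ Bool -> b
  unify a ~ Bool
  unify Bool ~ b
_ _ : Bool
  unify Bool ~ Bool
  unify Int ~ Bool
  FAIL: mismatch Int ~ Bool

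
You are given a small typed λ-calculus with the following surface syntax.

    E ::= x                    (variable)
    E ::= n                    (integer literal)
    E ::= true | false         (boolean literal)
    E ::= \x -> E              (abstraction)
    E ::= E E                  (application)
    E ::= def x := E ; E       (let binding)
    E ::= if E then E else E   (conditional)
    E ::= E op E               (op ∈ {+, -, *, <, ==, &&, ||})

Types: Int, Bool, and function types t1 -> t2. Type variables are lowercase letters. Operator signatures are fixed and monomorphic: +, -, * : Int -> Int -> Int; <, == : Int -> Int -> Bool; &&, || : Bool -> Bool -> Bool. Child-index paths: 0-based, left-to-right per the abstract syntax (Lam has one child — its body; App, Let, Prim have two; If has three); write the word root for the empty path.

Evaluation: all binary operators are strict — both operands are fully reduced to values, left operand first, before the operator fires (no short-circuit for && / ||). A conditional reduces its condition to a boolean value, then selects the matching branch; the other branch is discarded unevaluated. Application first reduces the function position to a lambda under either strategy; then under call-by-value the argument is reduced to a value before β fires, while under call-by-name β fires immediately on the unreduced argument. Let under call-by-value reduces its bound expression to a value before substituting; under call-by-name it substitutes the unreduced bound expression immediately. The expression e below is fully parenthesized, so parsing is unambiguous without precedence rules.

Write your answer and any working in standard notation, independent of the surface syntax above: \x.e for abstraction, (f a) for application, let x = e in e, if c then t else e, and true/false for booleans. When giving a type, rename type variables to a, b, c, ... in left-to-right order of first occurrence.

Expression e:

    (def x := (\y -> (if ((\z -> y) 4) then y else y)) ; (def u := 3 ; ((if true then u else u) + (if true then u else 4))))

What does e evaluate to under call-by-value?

Answer: 6

Trace:
step 0: (let x = (\y.(if ((\z.y) 4) then y else y)) in (let u = 3 in ((if true then u else u) + (if true then u else 4))))
step 1: [let@root] (let u = 3 in ((if true then u else u) + (if true then u else 4)))
step 2: [let@root] ((if true then 3 else 3) + (if true then 3 else 4))
step 3: [if@0] (3 + (if true then 3 else 4))
step 4: [if@1] (3 + 3)
step 5: [delta@root] 6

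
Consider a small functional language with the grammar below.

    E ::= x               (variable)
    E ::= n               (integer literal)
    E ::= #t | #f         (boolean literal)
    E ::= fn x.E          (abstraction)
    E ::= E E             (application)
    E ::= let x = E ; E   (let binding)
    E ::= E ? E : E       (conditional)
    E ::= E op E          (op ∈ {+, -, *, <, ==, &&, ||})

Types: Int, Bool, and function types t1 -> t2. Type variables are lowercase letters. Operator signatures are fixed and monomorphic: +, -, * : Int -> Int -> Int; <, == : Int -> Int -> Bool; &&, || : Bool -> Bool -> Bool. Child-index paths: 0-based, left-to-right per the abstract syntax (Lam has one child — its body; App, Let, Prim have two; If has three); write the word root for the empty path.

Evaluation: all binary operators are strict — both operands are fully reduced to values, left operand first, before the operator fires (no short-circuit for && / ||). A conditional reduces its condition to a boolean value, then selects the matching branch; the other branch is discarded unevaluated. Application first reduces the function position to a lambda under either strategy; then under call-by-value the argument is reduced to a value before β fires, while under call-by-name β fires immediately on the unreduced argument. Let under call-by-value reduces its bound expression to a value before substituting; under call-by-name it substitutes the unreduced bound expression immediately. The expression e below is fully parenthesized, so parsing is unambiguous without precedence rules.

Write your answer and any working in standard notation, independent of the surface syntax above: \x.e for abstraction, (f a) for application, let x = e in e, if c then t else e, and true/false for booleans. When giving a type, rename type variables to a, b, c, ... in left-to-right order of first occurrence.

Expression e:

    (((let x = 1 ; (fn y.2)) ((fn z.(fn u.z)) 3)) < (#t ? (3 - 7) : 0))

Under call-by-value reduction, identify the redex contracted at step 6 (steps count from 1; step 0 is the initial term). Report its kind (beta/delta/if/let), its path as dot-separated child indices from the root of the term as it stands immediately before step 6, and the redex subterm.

Working:
step 0: (((let x = 1 in (\y.2)) ((\z.(\u.z)) 3)) < (if true then (3 - 7) else 0))
step 1: [let@0.0] (((\y.2) ((\z.(\u.z)) 3)) < (if true then (3 - 7) else 0))
step 2: [beta@0.1] (((\y.2) (\u.3)) < (if true then (3 - 7) else 0))
step 3: [beta@0] (2 < (if true then (3 - 7) else 0))
step 4: [if@1] (2 < (3 - 7))
step 5: [delta@1] (2 < -4)
step 6: [delta@root] false

Answer: delta at root : (2 < -4)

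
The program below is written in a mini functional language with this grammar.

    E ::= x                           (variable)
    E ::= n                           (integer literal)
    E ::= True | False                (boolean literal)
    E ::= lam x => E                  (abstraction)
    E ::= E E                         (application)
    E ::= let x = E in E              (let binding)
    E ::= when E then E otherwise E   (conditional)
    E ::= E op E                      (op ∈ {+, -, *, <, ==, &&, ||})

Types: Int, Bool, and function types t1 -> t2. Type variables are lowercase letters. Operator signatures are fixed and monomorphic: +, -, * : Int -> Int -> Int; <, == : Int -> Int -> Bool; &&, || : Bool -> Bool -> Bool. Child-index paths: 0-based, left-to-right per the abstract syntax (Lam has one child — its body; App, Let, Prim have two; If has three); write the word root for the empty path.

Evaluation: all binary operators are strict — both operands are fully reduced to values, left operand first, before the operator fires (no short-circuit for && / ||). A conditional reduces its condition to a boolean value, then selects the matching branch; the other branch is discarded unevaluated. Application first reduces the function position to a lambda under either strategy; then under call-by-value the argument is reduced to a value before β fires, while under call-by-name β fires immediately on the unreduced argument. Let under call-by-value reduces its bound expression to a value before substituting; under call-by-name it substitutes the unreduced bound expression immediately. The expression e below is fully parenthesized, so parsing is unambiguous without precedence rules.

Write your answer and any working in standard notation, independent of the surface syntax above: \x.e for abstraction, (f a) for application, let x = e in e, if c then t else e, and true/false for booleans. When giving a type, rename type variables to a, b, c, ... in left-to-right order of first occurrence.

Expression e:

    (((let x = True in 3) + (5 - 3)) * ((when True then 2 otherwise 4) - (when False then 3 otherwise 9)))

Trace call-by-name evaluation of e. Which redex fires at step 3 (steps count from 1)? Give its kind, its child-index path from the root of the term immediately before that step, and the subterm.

Derivation:
step 0: (((let x = true in 3) + (5 - 3)) * ((if true then 2 else 4) - (if false then 3 else 9)))
step 1: [let@0.0] ((3 + (5 - 3)) * ((if true then 2 else 4) - (if false then 3 else 9)))
step 2: [delta@0.1] ((3 + 2) * ((if true then 2 else 4) - (if false then 3 else 9)))
step 3: [delta@0] (5 * ((if true then 2 else 4) - (if false then 3 else 9)))

Answer: delta at 0 : (3 + 2)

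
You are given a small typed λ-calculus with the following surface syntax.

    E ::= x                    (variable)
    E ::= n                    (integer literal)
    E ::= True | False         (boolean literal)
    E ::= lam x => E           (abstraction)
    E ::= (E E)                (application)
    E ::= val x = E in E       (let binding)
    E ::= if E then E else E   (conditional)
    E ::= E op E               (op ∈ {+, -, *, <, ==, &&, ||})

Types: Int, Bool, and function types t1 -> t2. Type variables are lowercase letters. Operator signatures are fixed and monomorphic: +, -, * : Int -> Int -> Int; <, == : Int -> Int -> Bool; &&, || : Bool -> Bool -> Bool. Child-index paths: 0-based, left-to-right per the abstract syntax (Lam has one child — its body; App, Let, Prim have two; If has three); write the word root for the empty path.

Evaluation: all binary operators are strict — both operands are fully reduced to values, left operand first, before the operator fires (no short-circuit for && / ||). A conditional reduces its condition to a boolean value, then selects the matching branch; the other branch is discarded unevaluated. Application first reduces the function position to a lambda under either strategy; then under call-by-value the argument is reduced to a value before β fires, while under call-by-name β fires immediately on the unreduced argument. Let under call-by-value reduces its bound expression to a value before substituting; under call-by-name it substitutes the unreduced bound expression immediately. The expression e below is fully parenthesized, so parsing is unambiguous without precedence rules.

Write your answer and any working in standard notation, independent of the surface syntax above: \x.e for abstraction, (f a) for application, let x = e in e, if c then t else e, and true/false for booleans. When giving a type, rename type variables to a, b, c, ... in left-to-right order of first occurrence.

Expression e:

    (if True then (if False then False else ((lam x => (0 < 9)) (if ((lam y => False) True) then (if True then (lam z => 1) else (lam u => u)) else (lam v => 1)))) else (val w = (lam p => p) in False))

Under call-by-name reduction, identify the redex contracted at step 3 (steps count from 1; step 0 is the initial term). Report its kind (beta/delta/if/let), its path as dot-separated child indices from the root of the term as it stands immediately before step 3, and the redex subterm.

Working:
step 0: (if true then (if false then false else ((\x.(0 < 9)) (if ((\y.false) true) then (if true then (\z.1) else (\u.u)) else (\v.1)))) else (let w = (\p.p) in false))
step 1: [if@root] (if false then false else ((\x.(0 < 9)) (if ((\y.false) true) then (if true then (\z.1) else (\u.u)) else (\v.1))))
step 2: [if@root] ((\x.(0 < 9)) (if ((\y.false) true) then (if true then (\z.1) else (\u.u)) else (\v.1)))
step 3: [beta@root] (0 < 9)

Answer: beta at root : ((\x.(0 < 9)) (if ((\y.false) true) then (if true then (\z.1) else (\u.u)) else (\v.1)))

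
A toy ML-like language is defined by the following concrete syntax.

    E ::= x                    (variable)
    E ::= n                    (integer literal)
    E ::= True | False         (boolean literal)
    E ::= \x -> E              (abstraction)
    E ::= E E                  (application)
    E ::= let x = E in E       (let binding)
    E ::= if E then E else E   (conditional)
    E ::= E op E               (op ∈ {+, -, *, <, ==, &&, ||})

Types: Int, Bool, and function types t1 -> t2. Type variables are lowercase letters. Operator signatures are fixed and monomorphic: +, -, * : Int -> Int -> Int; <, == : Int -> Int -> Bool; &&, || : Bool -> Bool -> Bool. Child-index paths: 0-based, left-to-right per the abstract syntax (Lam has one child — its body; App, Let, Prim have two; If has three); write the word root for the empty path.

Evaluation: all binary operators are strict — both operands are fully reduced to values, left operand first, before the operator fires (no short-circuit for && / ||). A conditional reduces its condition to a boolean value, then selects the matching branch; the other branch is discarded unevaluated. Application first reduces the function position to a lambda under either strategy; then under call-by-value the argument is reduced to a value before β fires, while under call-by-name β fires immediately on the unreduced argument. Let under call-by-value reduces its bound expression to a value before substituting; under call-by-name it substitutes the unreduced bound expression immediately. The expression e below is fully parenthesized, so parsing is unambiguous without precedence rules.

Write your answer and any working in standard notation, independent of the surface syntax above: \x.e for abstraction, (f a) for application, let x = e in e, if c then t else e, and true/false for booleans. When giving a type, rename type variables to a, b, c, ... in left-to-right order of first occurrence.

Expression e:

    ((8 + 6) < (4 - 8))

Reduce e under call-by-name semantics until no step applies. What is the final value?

Trace:
step 0: ((8 + 6) < (4 - 8))
step 1: [delta@0] (14 < (4 - 8))
step 2: [delta@1] (14 < -4)
step 3: [delta@root] false

Answer: false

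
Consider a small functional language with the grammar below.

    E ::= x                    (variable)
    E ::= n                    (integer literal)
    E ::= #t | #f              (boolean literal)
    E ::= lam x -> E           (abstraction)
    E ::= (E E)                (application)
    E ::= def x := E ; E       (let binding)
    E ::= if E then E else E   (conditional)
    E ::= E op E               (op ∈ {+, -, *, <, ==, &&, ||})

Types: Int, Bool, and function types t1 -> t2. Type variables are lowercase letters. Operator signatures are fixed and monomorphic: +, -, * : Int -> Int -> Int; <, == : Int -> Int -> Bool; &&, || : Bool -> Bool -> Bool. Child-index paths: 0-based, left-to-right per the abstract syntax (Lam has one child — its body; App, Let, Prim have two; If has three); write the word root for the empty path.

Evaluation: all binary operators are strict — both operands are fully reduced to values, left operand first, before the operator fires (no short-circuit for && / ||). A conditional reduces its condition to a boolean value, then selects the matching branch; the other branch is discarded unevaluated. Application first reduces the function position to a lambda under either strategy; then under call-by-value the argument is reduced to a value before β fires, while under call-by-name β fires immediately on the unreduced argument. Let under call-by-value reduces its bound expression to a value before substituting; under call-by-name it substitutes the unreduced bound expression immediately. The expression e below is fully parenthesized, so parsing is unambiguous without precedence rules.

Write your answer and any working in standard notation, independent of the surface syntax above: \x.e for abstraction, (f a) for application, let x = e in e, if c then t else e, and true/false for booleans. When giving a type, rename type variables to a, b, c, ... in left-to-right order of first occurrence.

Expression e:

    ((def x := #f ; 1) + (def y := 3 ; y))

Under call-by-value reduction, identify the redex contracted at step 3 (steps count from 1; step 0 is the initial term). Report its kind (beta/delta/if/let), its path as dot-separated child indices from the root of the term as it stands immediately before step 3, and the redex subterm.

Derivation:
step 0: ((let x = false in 1) + (let y = 3 in y))
step 1: [let@0] (1 + (let y = 3 in y))
step 2: [let@1] (1 + 3)
step 3: [delta@root] 4

Answer: delta at root : (1 + 3)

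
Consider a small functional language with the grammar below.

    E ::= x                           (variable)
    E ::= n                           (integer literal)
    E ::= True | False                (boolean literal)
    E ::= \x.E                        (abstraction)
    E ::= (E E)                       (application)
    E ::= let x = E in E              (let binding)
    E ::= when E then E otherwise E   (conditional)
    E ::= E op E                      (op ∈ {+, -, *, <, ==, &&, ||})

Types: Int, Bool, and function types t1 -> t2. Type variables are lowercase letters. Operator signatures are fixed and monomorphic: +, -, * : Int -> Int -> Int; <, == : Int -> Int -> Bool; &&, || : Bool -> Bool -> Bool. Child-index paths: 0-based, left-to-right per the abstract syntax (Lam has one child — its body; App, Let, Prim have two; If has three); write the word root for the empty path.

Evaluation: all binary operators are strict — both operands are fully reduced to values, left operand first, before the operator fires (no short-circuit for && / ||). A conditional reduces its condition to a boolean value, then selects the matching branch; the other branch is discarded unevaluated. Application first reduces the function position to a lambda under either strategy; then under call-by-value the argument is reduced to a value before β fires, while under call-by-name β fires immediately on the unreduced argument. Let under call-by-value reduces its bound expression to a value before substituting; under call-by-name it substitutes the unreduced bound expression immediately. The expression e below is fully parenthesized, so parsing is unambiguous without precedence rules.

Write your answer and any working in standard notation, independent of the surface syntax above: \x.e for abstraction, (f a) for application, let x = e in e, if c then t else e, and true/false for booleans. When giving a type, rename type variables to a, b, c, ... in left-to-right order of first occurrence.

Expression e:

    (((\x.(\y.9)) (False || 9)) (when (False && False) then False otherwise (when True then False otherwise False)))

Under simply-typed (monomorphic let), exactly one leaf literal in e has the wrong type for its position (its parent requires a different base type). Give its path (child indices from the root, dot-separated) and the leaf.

Answer: 0.1.1 : 9

Working:
\y._ : b -> Int
\x._ : a -> b -> Int
  unify Bool ~ Bool
  unify Int ~ Bool
  FAIL: mismatch Int ~ Bool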